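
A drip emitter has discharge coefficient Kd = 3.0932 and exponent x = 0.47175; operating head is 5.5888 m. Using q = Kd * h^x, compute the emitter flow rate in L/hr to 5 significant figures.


q = 3.0932 * 5.5888^0.47175 = 6.9656 L/hr
Therefore the emitter flow rate = 6.9656 L/hr.


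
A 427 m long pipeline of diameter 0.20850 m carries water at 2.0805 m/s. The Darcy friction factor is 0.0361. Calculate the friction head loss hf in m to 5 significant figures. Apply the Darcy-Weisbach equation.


Approach: apply the Darcy-Weisbach equation, hf = f*(L/D)*(v^2/(2g)).
hf = 0.0361 * (427/0.20850) * (2.0805^2 / (2*9.81))
hf = 16.310 m
Therefore the friction head loss hf = 16.310 m.


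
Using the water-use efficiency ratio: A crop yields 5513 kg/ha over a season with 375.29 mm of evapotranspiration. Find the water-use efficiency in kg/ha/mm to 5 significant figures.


Approach: apply the water-use efficiency ratio, WUE = yield/ET.
WUE = 5513 / 375.29 = 14.690 kg/ha/mm
Therefore the water-use efficiency = 14.690 kg/ha/mm.


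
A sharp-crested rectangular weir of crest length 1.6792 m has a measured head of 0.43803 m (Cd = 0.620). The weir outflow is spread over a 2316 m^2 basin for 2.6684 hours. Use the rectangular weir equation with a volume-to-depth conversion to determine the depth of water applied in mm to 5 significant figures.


Approach: apply the rectangular weir equation with a volume-to-depth conversion, Q = (2/3)*Cd*L*sqrt(2g)*H^1.5; d = Q*t/A * 1000.
Step 1 — weir discharge:
  Q = (2/3)*0.620*1.6792*sqrt(2*9.81)*0.43803^1.5 = 0.8912676 m^3/s
Step 2 — volume: V = 0.8912676 * 2.6684*3600 = 8561.731 m^3
Step 3 — depth: d = V/A * 1000 = 8561.731/2316 * 1000 = 3696.8 mm
Therefore the depth of water applied = 3696.8 mm.


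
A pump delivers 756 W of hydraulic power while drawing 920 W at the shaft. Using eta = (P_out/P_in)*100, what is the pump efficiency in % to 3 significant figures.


eta = (756 / 920) * 100 = 82.2 %
Therefore the pump efficiency = 82.2 %.


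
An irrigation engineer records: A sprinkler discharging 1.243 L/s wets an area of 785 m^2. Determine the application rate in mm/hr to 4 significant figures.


Approach: apply the application rate relation, rate = (Q/A)*3600.
rate = (1.243 / 785) * 3600 = 5.700 mm/hr
Therefore the application rate = 5.700 mm/hr.


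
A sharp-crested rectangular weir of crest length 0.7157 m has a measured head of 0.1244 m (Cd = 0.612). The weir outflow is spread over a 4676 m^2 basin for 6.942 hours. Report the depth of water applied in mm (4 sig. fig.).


Approach: apply the rectangular weir equation with a volume-to-depth conversion, Q = (2/3)*Cd*L*sqrt(2g)*H^1.5; d = Q*t/A * 1000.
Step 1 — weir discharge:
  Q = (2/3)*0.612*0.7157*sqrt(2*9.81)*0.1244^1.5 = 0.0567507 m^3/s
Step 2 — volume: V = 0.0567507 * 6.942*3600 = 1418.27 m^3
Step 3 — depth: d = V/A * 1000 = 1418.27/4676 * 1000 = 303.3 mm
Therefore the depth of water applied = 303.3 mm.


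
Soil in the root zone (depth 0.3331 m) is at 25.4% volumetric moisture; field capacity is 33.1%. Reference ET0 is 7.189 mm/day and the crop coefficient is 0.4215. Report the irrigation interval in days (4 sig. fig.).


Approach: apply soil-water budget scheduling, SMD = (FC-theta)/100*depth*1000; ETc = ET0*Kc; interval = SMD/ETc.
Step 1 — soil moisture deficit:
  SMD = (33.1 - 25.4)/100 * 0.3331 * 1000 = 25.6487 mm
Step 2 — daily crop ET (ETc = ET0*Kc):
  ETc = 7.189 * 0.4215 = 3.03016 mm/day
Step 3 — irrigation interval (SMD/ETc):
  interval = 25.6487 / 3.03016 = 8.464 days
Therefore the irrigation interval = 8.464 days.


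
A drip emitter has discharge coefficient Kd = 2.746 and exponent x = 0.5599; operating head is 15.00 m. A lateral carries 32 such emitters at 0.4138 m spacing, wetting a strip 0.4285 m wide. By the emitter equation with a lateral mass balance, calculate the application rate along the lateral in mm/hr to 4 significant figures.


Approach: apply the emitter equation with a lateral mass balance, q = Kd*h^x; Q = n*q; rate = Q/(n*spacing*width).
Step 1 — single emitter flow (q = Kd*h^x):
  q = 2.746 * 15.00^0.5599 = 12.5082 L/hr
Step 2 — total lateral flow: Q = 32 * 12.5082 = 400.262 L/hr
Step 3 — wetted area: A = 32 * 0.4138 * 0.4285 = 5.67403 m^2
Step 4 — application rate: Q/A = 400.262/5.67403 = 70.54 mm/hr
Therefore the application rate along the lateral = 70.54 mm/hr.


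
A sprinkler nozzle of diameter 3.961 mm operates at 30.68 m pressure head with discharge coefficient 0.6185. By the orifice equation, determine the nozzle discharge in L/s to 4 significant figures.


Approach: apply the orifice equation, Q = Cd*A*sqrt(2*g*h), A = pi*(d/2)^2.
A = pi*(3.961e-3/2)^2 = 1.23225e-05 m^2
Q = 0.6185 * 1.23225e-05 * sqrt(2*9.81*30.68) * 1000 = 0.1870 L/s
Therefore the nozzle discharge = 0.1870 L/s.


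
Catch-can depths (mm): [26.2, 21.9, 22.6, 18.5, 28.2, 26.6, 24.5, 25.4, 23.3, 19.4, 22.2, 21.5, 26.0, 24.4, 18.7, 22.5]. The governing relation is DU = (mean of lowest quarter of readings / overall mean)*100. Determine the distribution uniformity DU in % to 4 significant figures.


sorted lowest 4 of 16: [18.5, 18.7, 19.4, 21.5] -> mean = 19.5250 mm
overall mean = 23.2437 mm
DU = (19.5250/23.2437)*100 = 84.00 %
Therefore the distribution uniformity DU = 84.00 %.


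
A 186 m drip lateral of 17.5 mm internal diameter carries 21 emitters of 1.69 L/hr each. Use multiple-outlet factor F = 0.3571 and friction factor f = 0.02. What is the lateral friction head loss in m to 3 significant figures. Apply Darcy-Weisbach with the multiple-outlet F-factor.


Approach: apply Darcy-Weisbach with the multiple-outlet F-factor, Q = n*q/(3600*1000) m^3/s; v = Q/A; hf = F*f*(L/D)*(v^2/(2g)).
Q = 21*1.69/(3600*1000) = 9.8583e-06 m^3/s
A = pi*(17.5e-3/2)^2 = 2.4053e-04 m^2, so v = Q/A = 0.040986 m/s
hf = 0.3571*0.02*(186/0.0175)*(0.040986^2/(2*9.81)) = 0.00650 m
Therefore the lateral friction head loss = 0.00650 m.


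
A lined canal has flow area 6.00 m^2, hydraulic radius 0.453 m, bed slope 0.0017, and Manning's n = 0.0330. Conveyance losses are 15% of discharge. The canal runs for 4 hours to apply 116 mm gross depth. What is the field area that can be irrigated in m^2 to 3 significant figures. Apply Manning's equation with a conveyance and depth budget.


Approach: apply Manning's equation with a conveyance and depth budget, Q = (1/n)*A*R^(2/3)*S^(1/2); Q_field = Q*(1-loss); Area = Q_field*t/(d/1000).
Step 1 — canal discharge (Manning's equation):
  Q = (1/0.0330) * 6.00 * 0.453^(2/3) * 0.0017^(1/2) = 4.4217 m^3/s
Step 2 — delivered flow: Q_field = 4.4217*(1 - 15/100) = 3.7585 m^3/s
Step 3 — volume delivered: V = 3.7585 * 4*3600 = 54122 m^3
Step 4 — area served: A = V / (depth/1000) = 54122 / 0.116 = 467000 m^2
Therefore the field area that can be irrigated = 467000 m^2.


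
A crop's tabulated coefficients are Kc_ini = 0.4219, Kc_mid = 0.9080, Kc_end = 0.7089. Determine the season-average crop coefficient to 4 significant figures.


Approach: apply a simple seasonal average, Kc_avg = (Kc_ini + Kc_mid + Kc_end)/3.
Kc_avg = (0.4219 + 0.9080 + 0.7089)/3 = 0.6796
Therefore the season-average crop coefficient = 0.6796.


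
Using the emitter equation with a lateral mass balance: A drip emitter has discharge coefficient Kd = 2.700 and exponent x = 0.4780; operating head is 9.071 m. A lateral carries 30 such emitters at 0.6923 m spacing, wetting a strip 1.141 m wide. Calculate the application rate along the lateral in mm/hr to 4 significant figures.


Approach: apply the emitter equation with a lateral mass balance, q = Kd*h^x; Q = n*q; rate = Q/(n*spacing*width).
Step 1 — single emitter flow (q = Kd*h^x):
  q = 2.700 * 9.071^0.4780 = 7.74681 L/hr
Step 2 — total lateral flow: Q = 30 * 7.74681 = 232.404 L/hr
Step 3 — wetted area: A = 30 * 0.6923 * 1.141 = 23.6974 m^2
Step 4 — application rate: Q/A = 232.404/23.6974 = 9.807 mm/hr
Therefore the application rate along the lateral = 9.807 mm/hr.


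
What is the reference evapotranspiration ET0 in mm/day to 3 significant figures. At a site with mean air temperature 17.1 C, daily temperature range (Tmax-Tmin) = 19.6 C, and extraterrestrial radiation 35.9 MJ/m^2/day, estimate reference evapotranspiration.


Approach: apply the Hargreaves-Samani method, ET0 = 0.0023*(Tmean+17.8)*sqrt(Tmax-Tmin)*0.408*Ra.
ET0 = 0.0023*(17.1+17.8)*sqrt(19.6)*0.408*35.9 = 5.21 mm/day
Therefore the reference evapotranspiration ET0 = 5.21 mm/day.


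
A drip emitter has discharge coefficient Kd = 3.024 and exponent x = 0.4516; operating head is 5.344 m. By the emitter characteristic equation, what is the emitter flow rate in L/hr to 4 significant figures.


Approach: apply the emitter characteristic equation, q = Kd * h^x.
q = 3.024 * 5.344^0.4516 = 6.446 L/hr
Therefore the emitter flow rate = 6.446 L/hr.


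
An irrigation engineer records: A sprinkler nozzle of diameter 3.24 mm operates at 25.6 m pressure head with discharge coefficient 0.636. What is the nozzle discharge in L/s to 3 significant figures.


Approach: apply the orifice equation, Q = Cd*A*sqrt(2*g*h), A = pi*(d/2)^2.
A = pi*(3.24e-3/2)^2 = 8.2448e-06 m^2
Q = 0.636 * 8.2448e-06 * sqrt(2*9.81*25.6) * 1000 = 0.118 L/s
Therefore the nozzle discharge = 0.118 L/s.


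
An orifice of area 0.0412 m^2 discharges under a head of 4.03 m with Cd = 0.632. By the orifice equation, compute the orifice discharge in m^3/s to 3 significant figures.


Approach: apply the orifice equation, Q = Cd*A*sqrt(2*g*h).
Q = 0.632 * 0.0412 * sqrt(2*9.81*4.03) = 0.232 m^3/s
Therefore the orifice discharge = 0.232 m^3/s.


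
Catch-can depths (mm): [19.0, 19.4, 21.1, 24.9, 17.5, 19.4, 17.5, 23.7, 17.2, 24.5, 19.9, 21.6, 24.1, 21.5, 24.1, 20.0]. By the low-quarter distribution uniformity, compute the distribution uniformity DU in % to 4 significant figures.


Approach: apply the low-quarter distribution uniformity, DU = (mean of lowest quarter of readings / overall mean)*100.
sorted lowest 4 of 16: [17.2, 17.5, 17.5, 19.0] -> mean = 17.8000 mm
overall mean = 20.9625 mm
DU = (17.8000/20.9625)*100 = 84.91 %
Therefore the distribution uniformity DU = 84.91 %.


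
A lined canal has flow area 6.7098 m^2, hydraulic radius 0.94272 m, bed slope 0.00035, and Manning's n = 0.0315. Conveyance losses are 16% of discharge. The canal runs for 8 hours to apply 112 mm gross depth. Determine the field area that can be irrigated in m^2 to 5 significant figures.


Approach: apply Manning's equation with a conveyance and depth budget, Q = (1/n)*A*R^(2/3)*S^(1/2); Q_field = Q*(1-loss); Area = Q_field*t/(d/1000).
Step 1 — canal discharge (Manning's equation):
  Q = (1/0.0315) * 6.7098 * 0.94272^(2/3) * 0.00035^(1/2) = 3.831377 m^3/s
Step 2 — delivered flow: Q_field = 3.831377*(1 - 16/100) = 3.218356 m^3/s
Step 3 — volume delivered: V = 3.218356 * 8*3600 = 92688.67 m^3
Step 4 — area served: A = V / (depth/1000) = 92688.67 / 0.112 = 827580 m^2
Therefore the field area that can be irrigated = 827580 m^2.


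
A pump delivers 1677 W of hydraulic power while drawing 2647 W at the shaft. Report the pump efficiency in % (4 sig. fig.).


Approach: apply the efficiency ratio, eta = (P_out/P_in)*100.
eta = (1677 / 2647) * 100 = 63.35 %
Therefore the pump efficiency = 63.35 %.


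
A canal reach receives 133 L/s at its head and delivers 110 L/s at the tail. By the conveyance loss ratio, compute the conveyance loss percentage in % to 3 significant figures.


Approach: apply the conveyance loss ratio, loss% = ((Q_head - Q_tail)/Q_head)*100.
loss = ((133 - 110)/133)*100 = 17.3 %
Therefore the conveyance loss percentage = 17.3 %.


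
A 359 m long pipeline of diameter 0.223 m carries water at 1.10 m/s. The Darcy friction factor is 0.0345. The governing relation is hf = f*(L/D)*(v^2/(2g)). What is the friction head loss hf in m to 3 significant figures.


hf = 0.0345 * (359/0.223) * (1.10^2 / (2*9.81))
hf = 3.43 m
Therefore the friction head loss hf = 3.43 m.


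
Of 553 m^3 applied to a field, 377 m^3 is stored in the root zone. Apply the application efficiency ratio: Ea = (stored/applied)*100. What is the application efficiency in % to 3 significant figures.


Ea = (377/553)*100 = 68.2 %
Therefore the application efficiency = 68.2 %.


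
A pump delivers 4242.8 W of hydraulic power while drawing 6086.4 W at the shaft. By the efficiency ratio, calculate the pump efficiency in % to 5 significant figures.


Approach: apply the efficiency ratio, eta = (P_out/P_in)*100.
eta = (4242.8 / 6086.4) * 100 = 69.710 %
Therefore the pump efficiency = 69.710 %.


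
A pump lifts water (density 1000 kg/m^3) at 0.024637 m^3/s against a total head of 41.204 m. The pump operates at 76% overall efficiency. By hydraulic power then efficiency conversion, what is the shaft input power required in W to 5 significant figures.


Approach: apply hydraulic power then efficiency conversion, P = rho*g*Q*H; P_in = P/eta.
Step 1 — hydraulic power (P = rho*g*Q*H):
  P = 1000 * 9.81 * 0.024637 * 41.204 = 9958.552 W
Step 2 — input power: P_in = P/eta = 9958.552 / 0.76 = 13103 W
Therefore the shaft input power required = 13103 W.


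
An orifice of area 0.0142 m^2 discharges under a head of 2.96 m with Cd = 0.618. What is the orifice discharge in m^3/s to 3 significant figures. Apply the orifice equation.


Approach: apply the orifice equation, Q = Cd*A*sqrt(2*g*h).
Q = 0.618 * 0.0142 * sqrt(2*9.81*2.96) = 0.0669 m^3/s
Therefore the orifice discharge = 0.0669 m^3/s.


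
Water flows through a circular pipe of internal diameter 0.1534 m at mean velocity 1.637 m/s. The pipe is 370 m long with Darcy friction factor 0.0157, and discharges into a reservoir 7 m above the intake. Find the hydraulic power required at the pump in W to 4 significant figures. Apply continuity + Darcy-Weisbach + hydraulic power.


Approach: apply continuity + Darcy-Weisbach + hydraulic power, Q = A*v; hf = f*(L/D)*(v^2/(2g)); H = static + hf; P = rho*g*Q*H.
Step 1 — flow rate (continuity, Q = A*v):
  A = pi*(0.1534/2)^2 = 0.0184816 m^2
  Q = 0.0184816 * 1.637 = 0.0302545 m^3/s
Step 2 — friction head loss (Darcy-Weisbach):
  hf = 0.0157 * (370/0.1534) * (1.637^2 / (2*9.81))
  hf = 5.17219 m
Step 3 — total head: H = 7 + 5.17219 = 12.1722 m
Step 4 — hydraulic power (P = rho*g*Q*H):
  P = 1000 * 9.81 * 0.0302545 * 12.1722 = 3613 W
Therefore the hydraulic power required at the pump = 3613 W.


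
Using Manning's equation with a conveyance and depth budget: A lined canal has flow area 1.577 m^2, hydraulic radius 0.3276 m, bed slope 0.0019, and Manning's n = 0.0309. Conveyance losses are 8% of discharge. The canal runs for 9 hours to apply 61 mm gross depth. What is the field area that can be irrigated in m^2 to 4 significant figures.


Approach: apply Manning's equation with a conveyance and depth budget, Q = (1/n)*A*R^(2/3)*S^(1/2); Q_field = Q*(1-loss); Area = Q_field*t/(d/1000).
Step 1 — canal discharge (Manning's equation):
  Q = (1/0.0309) * 1.577 * 0.3276^(2/3) * 0.0019^(1/2) = 1.05717 m^3/s
Step 2 — delivered flow: Q_field = 1.05717*(1 - 8/100) = 0.972599 m^3/s
Step 3 — volume delivered: V = 0.972599 * 9*3600 = 31512.2 m^3
Step 4 — area served: A = V / (depth/1000) = 31512.2 / 0.061 = 516600 m^2
Therefore the field area that can be irrigated = 516600 m^2.


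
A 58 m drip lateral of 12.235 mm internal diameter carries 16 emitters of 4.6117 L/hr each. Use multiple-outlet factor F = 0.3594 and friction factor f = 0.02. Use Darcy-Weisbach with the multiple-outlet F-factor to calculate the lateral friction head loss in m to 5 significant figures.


Approach: apply Darcy-Weisbach with the multiple-outlet F-factor, Q = n*q/(3600*1000) m^3/s; v = Q/A; hf = F*f*(L/D)*(v^2/(2g)).
Q = 16*4.6117/(3600*1000) = 2.049644e-05 m^3/s
A = pi*(12.235e-3/2)^2 = 1.175704e-04 m^2, so v = Q/A = 0.1743334 m/s
hf = 0.3594*0.02*(58/0.012235)*(0.1743334^2/(2*9.81)) = 0.052783 m
Therefore the lateral friction head loss = 0.052783 m.


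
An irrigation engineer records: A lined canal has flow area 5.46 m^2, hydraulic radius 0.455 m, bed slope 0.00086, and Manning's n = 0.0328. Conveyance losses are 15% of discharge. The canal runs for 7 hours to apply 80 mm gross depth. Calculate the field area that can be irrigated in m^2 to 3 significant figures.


Approach: apply Manning's equation with a conveyance and depth budget, Q = (1/n)*A*R^(2/3)*S^(1/2); Q_field = Q*(1-loss); Area = Q_field*t/(d/1000).
Step 1 — canal discharge (Manning's equation):
  Q = (1/0.0328) * 5.46 * 0.455^(2/3) * 0.00086^(1/2) = 2.8879 m^3/s
Step 2 — delivered flow: Q_field = 2.8879*(1 - 15/100) = 2.4547 m^3/s
Step 3 — volume delivered: V = 2.4547 * 7*3600 = 61858 m^3
Step 4 — area served: A = V / (depth/1000) = 61858 / 0.08 = 773000 m^2
Therefore the field area that can be irrigated = 773000 m^2.


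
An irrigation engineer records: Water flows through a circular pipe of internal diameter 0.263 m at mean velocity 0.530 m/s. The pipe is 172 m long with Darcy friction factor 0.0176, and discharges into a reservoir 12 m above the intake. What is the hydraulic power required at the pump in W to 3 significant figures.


Approach: apply continuity + Darcy-Weisbach + hydraulic power, Q = A*v; hf = f*(L/D)*(v^2/(2g)); H = static + hf; P = rho*g*Q*H.
Step 1 — flow rate (continuity, Q = A*v):
  A = pi*(0.263/2)^2 = 0.054325 m^2
  Q = 0.054325 * 0.530 = 0.028792 m^3/s
Step 2 — friction head loss (Darcy-Weisbach):
  hf = 0.0176 * (172/0.263) * (0.530^2 / (2*9.81))
  hf = 0.16479 m
Step 3 — total head: H = 12 + 0.16479 = 12.165 m
Step 4 — hydraulic power (P = rho*g*Q*H):
  P = 1000 * 9.81 * 0.028792 * 12.165 = 3440 W
Therefore the hydraulic power required at the pump = 3440 W.


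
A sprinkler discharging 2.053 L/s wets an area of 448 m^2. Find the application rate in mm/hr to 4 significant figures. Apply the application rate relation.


Approach: apply the application rate relation, rate = (Q/A)*3600.
rate = (2.053 / 448) * 3600 = 16.50 mm/hr
Therefore the application rate = 16.50 mm/hr.


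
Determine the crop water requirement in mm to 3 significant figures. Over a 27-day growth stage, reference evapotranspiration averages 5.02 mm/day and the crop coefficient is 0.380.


Approach: apply the crop water requirement relation, CWR = ET0 * Kc * days.
CWR = 5.02 * 0.380 * 27 = 51.5 mm
Therefore the crop water requirement = 51.5 mm.


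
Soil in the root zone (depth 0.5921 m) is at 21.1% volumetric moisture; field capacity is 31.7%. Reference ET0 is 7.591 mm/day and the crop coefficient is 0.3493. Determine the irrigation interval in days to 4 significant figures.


Approach: apply soil-water budget scheduling, SMD = (FC-theta)/100*depth*1000; ETc = ET0*Kc; interval = SMD/ETc.
Step 1 — soil moisture deficit:
  SMD = (31.7 - 21.1)/100 * 0.5921 * 1000 = 62.7626 mm
Step 2 — daily crop ET (ETc = ET0*Kc):
  ETc = 7.591 * 0.3493 = 2.65154 mm/day
Step 3 — irrigation interval (SMD/ETc):
  interval = 62.7626 / 2.65154 = 23.67 days
Therefore the irrigation interval = 23.67 days.


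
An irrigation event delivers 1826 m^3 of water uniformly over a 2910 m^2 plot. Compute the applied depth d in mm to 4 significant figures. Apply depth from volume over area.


Approach: apply depth from volume over area, d = (V/A)*1000.
d = (1826 / 2910) * 1000 = 627.5 mm
Therefore the applied depth d = 627.5 mm.


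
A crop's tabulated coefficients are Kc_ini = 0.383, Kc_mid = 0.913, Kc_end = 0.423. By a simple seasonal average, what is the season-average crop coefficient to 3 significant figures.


Approach: apply a simple seasonal average, Kc_avg = (Kc_ini + Kc_mid + Kc_end)/3.
Kc_avg = (0.383 + 0.913 + 0.423)/3 = 0.573
Therefore the season-average crop coefficient = 0.573.


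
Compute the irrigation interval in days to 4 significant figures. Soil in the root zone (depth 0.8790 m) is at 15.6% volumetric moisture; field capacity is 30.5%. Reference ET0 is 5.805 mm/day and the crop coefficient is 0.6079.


Approach: apply soil-water budget scheduling, SMD = (FC-theta)/100*depth*1000; ETc = ET0*Kc; interval = SMD/ETc.
Step 1 — soil moisture deficit:
  SMD = (30.5 - 15.6)/100 * 0.8790 * 1000 = 130.971 mm
Step 2 — daily crop ET (ETc = ET0*Kc):
  ETc = 5.805 * 0.6079 = 3.52886 mm/day
Step 3 — irrigation interval (SMD/ETc):
  interval = 130.971 / 3.52886 = 37.11 days
Therefore the irrigation interval = 37.11 days.


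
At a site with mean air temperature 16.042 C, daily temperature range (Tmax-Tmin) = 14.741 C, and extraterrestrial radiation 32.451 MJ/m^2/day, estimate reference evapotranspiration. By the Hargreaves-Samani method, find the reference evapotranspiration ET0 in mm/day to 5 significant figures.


Approach: apply the Hargreaves-Samani method, ET0 = 0.0023*(Tmean+17.8)*sqrt(Tmax-Tmin)*0.408*Ra.
ET0 = 0.0023*(16.042+17.8)*sqrt(14.741)*0.408*32.451 = 3.9567 mm/day
Therefore the reference evapotranspiration ET0 = 3.9567 mm/day.


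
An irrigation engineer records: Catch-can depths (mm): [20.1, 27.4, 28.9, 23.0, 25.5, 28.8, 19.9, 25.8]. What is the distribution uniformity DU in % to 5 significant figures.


Approach: apply the low-quarter distribution uniformity, DU = (mean of lowest quarter of readings / overall mean)*100.
sorted lowest 2 of 8: [19.9, 20.1] -> mean = 20.00000 mm
overall mean = 24.92500 mm
DU = (20.00000/24.92500)*100 = 80.241 %
Therefore the distribution uniformity DU = 80.241 %.


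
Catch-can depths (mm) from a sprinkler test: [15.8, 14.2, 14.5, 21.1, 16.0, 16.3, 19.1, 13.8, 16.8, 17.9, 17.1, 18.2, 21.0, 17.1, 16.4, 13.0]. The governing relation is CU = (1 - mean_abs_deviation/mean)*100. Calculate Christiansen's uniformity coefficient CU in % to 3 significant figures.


mean = 16.769 mm
mean |d_i - mean| = 1.7688 mm
CU = (1 - 1.7688/16.769)*100 = 89.5 %
Therefore Christiansen's uniformity coefficient CU = 89.5 %.


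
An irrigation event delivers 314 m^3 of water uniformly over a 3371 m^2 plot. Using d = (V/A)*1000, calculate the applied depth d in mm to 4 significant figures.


d = (314 / 3371) * 1000 = 93.15 mm
Therefore the applied depth d = 93.15 mm.


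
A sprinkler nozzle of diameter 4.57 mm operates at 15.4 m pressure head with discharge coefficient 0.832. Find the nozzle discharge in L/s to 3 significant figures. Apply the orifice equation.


Approach: apply the orifice equation, Q = Cd*A*sqrt(2*g*h), A = pi*(d/2)^2.
A = pi*(4.57e-3/2)^2 = 1.6403e-05 m^2
Q = 0.832 * 1.6403e-05 * sqrt(2*9.81*15.4) * 1000 = 0.237 L/s
Therefore the nozzle discharge = 0.237 L/s.


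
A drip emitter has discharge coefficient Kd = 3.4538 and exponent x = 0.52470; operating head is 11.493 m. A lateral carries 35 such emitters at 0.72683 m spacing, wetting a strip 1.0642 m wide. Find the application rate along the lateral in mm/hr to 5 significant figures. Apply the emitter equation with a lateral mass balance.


Approach: apply the emitter equation with a lateral mass balance, q = Kd*h^x; Q = n*q; rate = Q/(n*spacing*width).
Step 1 — single emitter flow (q = Kd*h^x):
  q = 3.4538 * 11.493^0.52470 = 12.43674 L/hr
Step 2 — total lateral flow: Q = 35 * 12.43674 = 435.2859 L/hr
Step 3 — wetted area: A = 35 * 0.72683 * 1.0642 = 27.07224 m^2
Step 4 — application rate: Q/A = 435.2859/27.07224 = 16.079 mm/hr
Therefore the application rate along the lateral = 16.079 mm/hr.


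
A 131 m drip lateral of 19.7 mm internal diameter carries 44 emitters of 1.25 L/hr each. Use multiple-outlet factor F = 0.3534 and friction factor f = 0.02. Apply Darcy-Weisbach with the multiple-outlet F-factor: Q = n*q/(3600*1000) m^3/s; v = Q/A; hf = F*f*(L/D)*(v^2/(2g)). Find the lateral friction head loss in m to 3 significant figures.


Q = 44*1.25/(3600*1000) = 1.5278e-05 m^3/s
A = pi*(19.7e-3/2)^2 = 3.0481e-04 m^2, so v = Q/A = 0.050123 m/s
hf = 0.3534*0.02*(131/0.0197)*(0.050123^2/(2*9.81)) = 0.00602 m
Therefore the lateral friction head loss = 0.00602 m.


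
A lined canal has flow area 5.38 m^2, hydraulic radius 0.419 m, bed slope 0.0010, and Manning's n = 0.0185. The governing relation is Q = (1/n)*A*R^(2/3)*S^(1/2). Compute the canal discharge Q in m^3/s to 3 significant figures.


Q = (1/0.0185) * 5.38 * 0.419^(2/3) * 0.0010^(1/2) = 5.15 m^3/s
Therefore the canal discharge Q = 5.15 m^3/s.


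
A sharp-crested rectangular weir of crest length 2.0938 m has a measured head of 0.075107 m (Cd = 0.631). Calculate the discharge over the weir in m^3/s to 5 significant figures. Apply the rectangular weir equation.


Approach: apply the rectangular weir equation, Q = (2/3)*Cd*L*sqrt(2g)*H^1.5.
Q = (2/3)*0.631*2.0938*sqrt(2*9.81)*0.075107^1.5 = 0.080305 m^3/s
Therefore the discharge over the weir = 0.080305 m^3/s.


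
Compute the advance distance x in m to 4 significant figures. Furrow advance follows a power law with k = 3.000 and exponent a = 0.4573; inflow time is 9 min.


Approach: apply the power-law advance function, x = k*t^a.
x = 3.000 * 9^0.4573 = 8.194 m
Therefore the advance distance x = 8.194 m.


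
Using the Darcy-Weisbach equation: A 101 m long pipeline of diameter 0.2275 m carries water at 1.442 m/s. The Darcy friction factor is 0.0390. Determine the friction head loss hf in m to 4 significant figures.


Approach: apply the Darcy-Weisbach equation, hf = f*(L/D)*(v^2/(2g)).
hf = 0.0390 * (101/0.2275) * (1.442^2 / (2*9.81))
hf = 1.835 m
Therefore the friction head loss hf = 1.835 m.


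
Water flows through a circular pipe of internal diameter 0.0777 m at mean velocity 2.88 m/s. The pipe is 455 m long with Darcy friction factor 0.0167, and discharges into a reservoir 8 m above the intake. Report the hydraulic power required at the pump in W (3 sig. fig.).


Approach: apply continuity + Darcy-Weisbach + hydraulic power, Q = A*v; hf = f*(L/D)*(v^2/(2g)); H = static + hf; P = rho*g*Q*H.
Step 1 — flow rate (continuity, Q = A*v):
  A = pi*(0.0777/2)^2 = 0.0047417 m^2
  Q = 0.0047417 * 2.88 = 0.013656 m^3/s
Step 2 — friction head loss (Darcy-Weisbach):
  hf = 0.0167 * (455/0.0777) * (2.88^2 / (2*9.81))
  hf = 41.342 m
Step 3 — total head: H = 8 + 41.342 = 49.342 m
Step 4 — hydraulic power (P = rho*g*Q*H):
  P = 1000 * 9.81 * 0.013656 * 49.342 = 6610 W
Therefore the hydraulic power required at the pump = 6610 W.


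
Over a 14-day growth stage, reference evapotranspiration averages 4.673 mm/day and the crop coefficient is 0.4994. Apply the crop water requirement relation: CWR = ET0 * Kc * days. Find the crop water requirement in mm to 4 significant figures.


CWR = 4.673 * 0.4994 * 14 = 32.67 mm
Therefore the crop water requirement = 32.67 mm.


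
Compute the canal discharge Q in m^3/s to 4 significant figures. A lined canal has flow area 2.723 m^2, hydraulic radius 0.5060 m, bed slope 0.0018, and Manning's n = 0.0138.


Approach: apply Manning's equation, Q = (1/n)*A*R^(2/3)*S^(1/2).
Q = (1/0.0138) * 2.723 * 0.5060^(2/3) * 0.0018^(1/2) = 5.316 m^3/s
Therefore the canal discharge Q = 5.316 m^3/s.


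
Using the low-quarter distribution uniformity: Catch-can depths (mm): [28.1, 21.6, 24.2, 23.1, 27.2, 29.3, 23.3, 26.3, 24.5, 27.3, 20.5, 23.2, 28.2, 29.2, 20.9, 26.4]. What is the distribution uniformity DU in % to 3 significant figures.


Approach: apply the low-quarter distribution uniformity, DU = (mean of lowest quarter of readings / overall mean)*100.
sorted lowest 4 of 16: [20.5, 20.9, 21.6, 23.1] -> mean = 21.525 mm
overall mean = 25.206 mm
DU = (21.525/25.206)*100 = 85.4 %
Therefore the distribution uniformity DU = 85.4 %.


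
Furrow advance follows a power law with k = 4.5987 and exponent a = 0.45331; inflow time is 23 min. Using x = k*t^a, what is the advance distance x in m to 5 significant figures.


x = 4.5987 * 23^0.45331 = 19.051 m
Therefore the advance distance x = 19.051 m.


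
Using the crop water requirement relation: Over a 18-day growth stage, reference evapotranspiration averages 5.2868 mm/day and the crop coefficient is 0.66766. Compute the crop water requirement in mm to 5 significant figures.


Approach: apply the crop water requirement relation, CWR = ET0 * Kc * days.
CWR = 5.2868 * 0.66766 * 18 = 63.536 mm
Therefore the crop water requirement = 63.536 mm.


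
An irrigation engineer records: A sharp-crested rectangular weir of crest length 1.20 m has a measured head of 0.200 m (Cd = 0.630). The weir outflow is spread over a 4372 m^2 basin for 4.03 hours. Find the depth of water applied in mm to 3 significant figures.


Approach: apply the rectangular weir equation with a volume-to-depth conversion, Q = (2/3)*Cd*L*sqrt(2g)*H^1.5; d = Q*t/A * 1000.
Step 1 — weir discharge:
  Q = (2/3)*0.630*1.20*sqrt(2*9.81)*0.200^1.5 = 0.19968 m^3/s
Step 2 — volume: V = 0.19968 * 4.03*3600 = 2896.9 m^3
Step 3 — depth: d = V/A * 1000 = 2896.9/4372 * 1000 = 663 mm
Therefore the depth of water applied = 663 mm.


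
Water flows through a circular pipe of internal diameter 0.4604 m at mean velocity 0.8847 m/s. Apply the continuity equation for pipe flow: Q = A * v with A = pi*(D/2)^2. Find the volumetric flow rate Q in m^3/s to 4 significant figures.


A = pi*(0.4604/2)^2 = 0.166479 m^2
Q = 0.166479 * 0.8847 = 0.1473 m^3/s
Therefore the volumetric flow rate Q = 0.1473 m^3/s.


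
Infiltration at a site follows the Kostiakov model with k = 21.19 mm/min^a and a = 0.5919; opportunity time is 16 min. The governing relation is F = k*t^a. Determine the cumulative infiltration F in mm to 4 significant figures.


F = 21.19 * 16^0.5919 = 109.4 mm
Therefore the cumulative infiltration F = 109.4 mm.


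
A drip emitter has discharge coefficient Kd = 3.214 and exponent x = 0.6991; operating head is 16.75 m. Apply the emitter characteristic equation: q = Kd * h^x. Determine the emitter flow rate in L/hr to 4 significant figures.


q = 3.214 * 16.75^0.6991 = 23.05 L/hr
Therefore the emitter flow rate = 23.05 L/hr.


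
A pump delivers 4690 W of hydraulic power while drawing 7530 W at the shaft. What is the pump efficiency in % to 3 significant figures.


Approach: apply the efficiency ratio, eta = (P_out/P_in)*100.
eta = (4690 / 7530) * 100 = 62.3 %
Therefore the pump efficiency = 62.3 %.


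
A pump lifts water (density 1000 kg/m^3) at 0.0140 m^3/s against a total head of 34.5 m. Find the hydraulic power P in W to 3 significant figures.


Approach: apply the hydraulic power relation, P = rho*g*Q*H.
P = 1000 * 9.81 * 0.0140 * 34.5 = 4740 W
Therefore the hydraulic power P = 4740 W.


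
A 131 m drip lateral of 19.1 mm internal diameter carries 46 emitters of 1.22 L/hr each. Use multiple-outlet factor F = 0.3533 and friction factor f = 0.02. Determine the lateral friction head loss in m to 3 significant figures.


Approach: apply Darcy-Weisbach with the multiple-outlet F-factor, Q = n*q/(3600*1000) m^3/s; v = Q/A; hf = F*f*(L/D)*(v^2/(2g)).
Q = 46*1.22/(3600*1000) = 1.5589e-05 m^3/s
A = pi*(19.1e-3/2)^2 = 2.8652e-04 m^2, so v = Q/A = 0.054407 m/s
hf = 0.3533*0.02*(131/0.0191)*(0.054407^2/(2*9.81)) = 0.00731 m
Therefore the lateral friction head loss = 0.00731 m.


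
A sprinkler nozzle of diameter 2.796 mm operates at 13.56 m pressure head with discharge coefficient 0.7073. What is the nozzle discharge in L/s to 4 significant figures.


Approach: apply the orifice equation, Q = Cd*A*sqrt(2*g*h), A = pi*(d/2)^2.
A = pi*(2.796e-3/2)^2 = 6.13994e-06 m^2
Q = 0.7073 * 6.13994e-06 * sqrt(2*9.81*13.56) * 1000 = 0.07083 L/s
Therefore the nozzle discharge = 0.07083 L/s.


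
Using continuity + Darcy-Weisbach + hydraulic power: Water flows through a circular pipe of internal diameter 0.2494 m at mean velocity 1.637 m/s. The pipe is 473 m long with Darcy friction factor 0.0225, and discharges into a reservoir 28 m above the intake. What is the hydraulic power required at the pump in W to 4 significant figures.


Approach: apply continuity + Darcy-Weisbach + hydraulic power, Q = A*v; hf = f*(L/D)*(v^2/(2g)); H = static + hf; P = rho*g*Q*H.
Step 1 — flow rate (continuity, Q = A*v):
  A = pi*(0.2494/2)^2 = 0.0488520 m^2
  Q = 0.0488520 * 1.637 = 0.0799708 m^3/s
Step 2 — friction head loss (Darcy-Weisbach):
  hf = 0.0225 * (473/0.2494) * (1.637^2 / (2*9.81))
  hf = 5.82835 m
Step 3 — total head: H = 28 + 5.82835 = 33.8283 m
Step 4 — hydraulic power (P = rho*g*Q*H):
  P = 1000 * 9.81 * 0.0799708 * 33.8283 = 26540 W
Therefore the hydraulic power required at the pump = 26540 W.


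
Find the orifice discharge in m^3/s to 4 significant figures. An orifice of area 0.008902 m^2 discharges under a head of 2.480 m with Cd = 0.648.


Approach: apply the orifice equation, Q = Cd*A*sqrt(2*g*h).
Q = 0.648 * 0.008902 * sqrt(2*9.81*2.480) = 0.04024 m^3/s
Therefore the orifice discharge = 0.04024 m^3/s.


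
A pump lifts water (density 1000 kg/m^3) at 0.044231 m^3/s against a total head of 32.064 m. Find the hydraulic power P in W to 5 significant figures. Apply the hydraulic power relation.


Approach: apply the hydraulic power relation, P = rho*g*Q*H.
P = 1000 * 9.81 * 0.044231 * 32.064 = 13913 W
Therefore the hydraulic power P = 13913 W.


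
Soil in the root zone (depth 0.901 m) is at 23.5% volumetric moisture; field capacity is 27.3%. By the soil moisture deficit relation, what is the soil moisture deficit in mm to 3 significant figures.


Approach: apply the soil moisture deficit relation, SMD = (FC - theta)/100 * depth * 1000.
SMD = (27.3 - 23.5)/100 * 0.901 * 1000 = 34.2 mm
Therefore the soil moisture deficit = 34.2 mm.


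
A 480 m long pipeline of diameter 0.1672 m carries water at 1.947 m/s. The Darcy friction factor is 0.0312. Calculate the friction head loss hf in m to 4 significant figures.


Approach: apply the Darcy-Weisbach equation, hf = f*(L/D)*(v^2/(2g)).
hf = 0.0312 * (480/0.1672) * (1.947^2 / (2*9.81))
hf = 17.31 m
Therefore the friction head loss hf = 17.31 m.


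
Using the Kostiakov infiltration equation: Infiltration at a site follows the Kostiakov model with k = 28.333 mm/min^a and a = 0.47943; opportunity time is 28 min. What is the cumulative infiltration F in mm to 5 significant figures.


Approach: apply the Kostiakov infiltration equation, F = k*t^a.
F = 28.333 * 28^0.47943 = 139.99 mm
Therefore the cumulative infiltration F = 139.99 mm.


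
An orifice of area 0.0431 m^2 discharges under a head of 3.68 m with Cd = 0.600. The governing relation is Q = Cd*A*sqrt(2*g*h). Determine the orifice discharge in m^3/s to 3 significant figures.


Q = 0.600 * 0.0431 * sqrt(2*9.81*3.68) = 0.220 m^3/s
Therefore the orifice discharge = 0.220 m^3/s.


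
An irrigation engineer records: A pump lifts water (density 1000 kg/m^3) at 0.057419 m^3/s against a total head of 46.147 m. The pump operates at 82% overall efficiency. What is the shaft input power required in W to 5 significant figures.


Approach: apply hydraulic power then efficiency conversion, P = rho*g*Q*H; P_in = P/eta.
Step 1 — hydraulic power (P = rho*g*Q*H):
  P = 1000 * 9.81 * 0.057419 * 46.147 = 25993.70 W
Step 2 — input power: P_in = P/eta = 25993.70 / 0.82 = 31700 W
Therefore the shaft input power required = 31700 W.


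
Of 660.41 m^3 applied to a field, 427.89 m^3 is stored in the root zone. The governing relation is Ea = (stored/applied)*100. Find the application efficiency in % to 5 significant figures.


Ea = (427.89/660.41)*100 = 64.792 %
Therefore the application efficiency = 64.792 %.


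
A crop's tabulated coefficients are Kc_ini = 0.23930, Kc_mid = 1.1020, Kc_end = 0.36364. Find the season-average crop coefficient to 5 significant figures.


Approach: apply a simple seasonal average, Kc_avg = (Kc_ini + Kc_mid + Kc_end)/3.
Kc_avg = (0.23930 + 1.1020 + 0.36364)/3 = 0.56831
Therefore the season-average crop coefficient = 0.56831.


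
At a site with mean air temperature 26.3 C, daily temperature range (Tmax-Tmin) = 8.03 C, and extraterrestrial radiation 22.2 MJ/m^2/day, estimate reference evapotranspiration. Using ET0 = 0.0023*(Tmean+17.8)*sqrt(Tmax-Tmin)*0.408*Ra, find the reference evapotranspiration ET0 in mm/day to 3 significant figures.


ET0 = 0.0023*(26.3+17.8)*sqrt(8.03)*0.408*22.2 = 2.60 mm/day
Therefore the reference evapotranspiration ET0 = 2.60 mm/day.


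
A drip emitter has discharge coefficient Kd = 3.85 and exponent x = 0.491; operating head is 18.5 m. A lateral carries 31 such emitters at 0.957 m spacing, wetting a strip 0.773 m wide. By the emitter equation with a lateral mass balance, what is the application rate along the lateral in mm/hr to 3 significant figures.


Approach: apply the emitter equation with a lateral mass balance, q = Kd*h^x; Q = n*q; rate = Q/(n*spacing*width).
Step 1 — single emitter flow (q = Kd*h^x):
  q = 3.85 * 18.5^0.491 = 16.130 L/hr
Step 2 — total lateral flow: Q = 31 * 16.130 = 500.04 L/hr
Step 3 — wetted area: A = 31 * 0.957 * 0.773 = 22.933 m^2
Step 4 — application rate: Q/A = 500.04/22.933 = 21.8 mm/hr
Therefore the application rate along the lateral = 21.8 mm/hr.


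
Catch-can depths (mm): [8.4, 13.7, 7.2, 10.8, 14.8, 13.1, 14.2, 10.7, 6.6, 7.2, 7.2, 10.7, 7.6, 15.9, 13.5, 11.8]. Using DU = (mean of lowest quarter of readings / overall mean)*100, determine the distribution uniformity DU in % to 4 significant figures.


sorted lowest 4 of 16: [6.6, 7.2, 7.2, 7.2] -> mean = 7.05000 mm
overall mean = 10.8375 mm
DU = (7.05000/10.8375)*100 = 65.05 %
Therefore the distribution uniformity DU = 65.05 %.


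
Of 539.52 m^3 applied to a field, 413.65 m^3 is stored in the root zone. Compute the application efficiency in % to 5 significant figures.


Approach: apply the application efficiency ratio, Ea = (stored/applied)*100.
Ea = (413.65/539.52)*100 = 76.670 %
Therefore the application efficiency = 76.670 %.


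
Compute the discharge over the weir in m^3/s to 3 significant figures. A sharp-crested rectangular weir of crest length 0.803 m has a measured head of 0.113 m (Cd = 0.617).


Approach: apply the rectangular weir equation, Q = (2/3)*Cd*L*sqrt(2g)*H^1.5.
Q = (2/3)*0.617*0.803*sqrt(2*9.81)*0.113^1.5 = 0.0556 m^3/s
Therefore the discharge over the weir = 0.0556 m^3/s.


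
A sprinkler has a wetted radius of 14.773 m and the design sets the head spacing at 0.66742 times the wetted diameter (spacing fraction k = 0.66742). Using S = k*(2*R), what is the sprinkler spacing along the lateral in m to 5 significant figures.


S = 0.66742 * (2 * 14.773) = 19.720 m
Therefore the sprinkler spacing along the lateral = 19.720 m.


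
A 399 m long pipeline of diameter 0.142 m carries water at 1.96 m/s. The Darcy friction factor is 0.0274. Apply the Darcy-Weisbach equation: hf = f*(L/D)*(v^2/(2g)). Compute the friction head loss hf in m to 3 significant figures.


hf = 0.0274 * (399/0.142) * (1.96^2 / (2*9.81))
hf = 15.1 m
Therefore the friction head loss hf = 15.1 m.


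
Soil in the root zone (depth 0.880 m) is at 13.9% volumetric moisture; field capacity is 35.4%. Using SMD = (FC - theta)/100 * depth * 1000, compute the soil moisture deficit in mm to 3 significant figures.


SMD = (35.4 - 13.9)/100 * 0.880 * 1000 = 189 mm
Therefore the soil moisture deficit = 189 mm.


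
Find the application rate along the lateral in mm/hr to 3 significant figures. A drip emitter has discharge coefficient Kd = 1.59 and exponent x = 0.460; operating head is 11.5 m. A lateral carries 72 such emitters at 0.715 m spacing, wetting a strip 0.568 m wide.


Approach: apply the emitter equation with a lateral mass balance, q = Kd*h^x; Q = n*q; rate = Q/(n*spacing*width).
Step 1 — single emitter flow (q = Kd*h^x):
  q = 1.59 * 11.5^0.460 = 4.8901 L/hr
Step 2 — total lateral flow: Q = 72 * 4.8901 = 352.09 L/hr
Step 3 — wetted area: A = 72 * 0.715 * 0.568 = 29.241 m^2
Step 4 — application rate: Q/A = 352.09/29.241 = 12.0 mm/hr
Therefore the application rate along the lateral = 12.0 mm/hr.


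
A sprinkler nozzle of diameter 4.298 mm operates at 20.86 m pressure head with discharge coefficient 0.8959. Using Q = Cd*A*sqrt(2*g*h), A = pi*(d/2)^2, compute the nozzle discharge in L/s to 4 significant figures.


A = pi*(4.298e-3/2)^2 = 1.45085e-05 m^2
Q = 0.8959 * 1.45085e-05 * sqrt(2*9.81*20.86) * 1000 = 0.2630 L/s
Therefore the nozzle discharge = 0.2630 L/s.
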